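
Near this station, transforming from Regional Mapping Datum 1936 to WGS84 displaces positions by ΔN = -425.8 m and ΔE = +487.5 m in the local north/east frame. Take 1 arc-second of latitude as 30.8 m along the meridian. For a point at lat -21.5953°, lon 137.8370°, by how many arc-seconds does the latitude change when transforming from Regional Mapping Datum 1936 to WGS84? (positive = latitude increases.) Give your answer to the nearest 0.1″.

1″ of latitude = 30.80 m, so Δφ = -425.8 / 30.80 = -13.825″.

Δφ = -13.8″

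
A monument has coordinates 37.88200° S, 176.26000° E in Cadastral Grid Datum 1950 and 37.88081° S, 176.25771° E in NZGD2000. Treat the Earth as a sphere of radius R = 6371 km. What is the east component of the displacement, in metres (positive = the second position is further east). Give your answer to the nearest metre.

ΔE = -201 m

Δφ = -37.88081° − -37.88200° = +0.00119°; Δλ = 176.25771° − 176.26000° = -0.00229°.
1° along a meridian = πR/180 = 111195 m.
ΔN = Δφ × 111195 = 132.3 m; ΔE = Δλ × 111195 × cos(-37.88200°) = -0.00229 × 111195 × 0.789277 = -201.0 m.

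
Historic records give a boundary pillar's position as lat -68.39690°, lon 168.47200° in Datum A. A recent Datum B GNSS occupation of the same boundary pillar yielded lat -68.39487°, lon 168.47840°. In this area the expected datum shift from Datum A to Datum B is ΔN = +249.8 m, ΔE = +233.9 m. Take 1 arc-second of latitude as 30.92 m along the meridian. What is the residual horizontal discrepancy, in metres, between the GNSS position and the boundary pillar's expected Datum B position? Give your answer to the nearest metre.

37 m

Observed coordinate differences: Δφ = +0.00203°, Δλ = +0.00640°.
Converting to metres (1° lat = 111312 m, cos φ = 0.368175): observed ΔN = 226.0 m, observed ΔE = 262.3 m.
Subtracting the expected shift leaves a residual of 226.0 − (249.8) = -23.8 m north and 262.3 − (233.9) = 28.4 m east.
Residual distance = √((-23.8)² + 28.4²) = 37.1 m.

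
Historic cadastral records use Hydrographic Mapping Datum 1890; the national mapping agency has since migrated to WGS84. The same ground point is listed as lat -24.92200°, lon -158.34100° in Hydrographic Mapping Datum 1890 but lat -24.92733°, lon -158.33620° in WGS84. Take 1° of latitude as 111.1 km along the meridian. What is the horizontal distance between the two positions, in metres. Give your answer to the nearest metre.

Δφ = -24.92733° − -24.92200° = -0.00533°; Δλ = -158.33620° − -158.34100° = +0.00480°.
ΔN = Δφ × 111100 = -592.2 m; ΔE = Δλ × 111100 × cos(-24.92200°) = +0.00480 × 111100 × 0.906882 = 483.6 m.
Distance = √(ΔE² + ΔN²) = √(483.6² + (-592.2)²) = 764.6 m.

765 m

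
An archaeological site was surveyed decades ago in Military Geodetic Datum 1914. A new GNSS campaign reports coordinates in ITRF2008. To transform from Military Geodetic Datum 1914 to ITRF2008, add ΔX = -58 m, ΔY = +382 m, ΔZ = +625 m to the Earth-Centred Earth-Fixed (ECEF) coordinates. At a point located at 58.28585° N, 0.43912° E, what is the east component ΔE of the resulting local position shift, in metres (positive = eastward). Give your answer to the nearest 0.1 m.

At φ = 58.28585°, λ = 0.43912°: sin φ = 0.850681, cos φ = 0.525682, sin λ = 0.007664, cos λ = 0.999971.
ΔE = −sin λ·ΔX + cos λ·ΔY = −(0.007664)·(-58) + (0.999971)·(382) = 382.43 m.

ΔE = 382.4 m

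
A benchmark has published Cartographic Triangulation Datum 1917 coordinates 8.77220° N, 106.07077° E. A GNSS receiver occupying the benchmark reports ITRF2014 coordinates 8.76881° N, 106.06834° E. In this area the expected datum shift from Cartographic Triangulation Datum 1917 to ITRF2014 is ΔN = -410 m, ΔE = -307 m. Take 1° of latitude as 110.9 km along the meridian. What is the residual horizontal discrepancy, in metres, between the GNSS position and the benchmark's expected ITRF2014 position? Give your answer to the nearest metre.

53 m

Observed coordinate differences: Δφ = -0.00339°, Δλ = -0.00243°.
Converting to metres (1° lat = 110900 m, cos φ = 0.988302): observed ΔN = -376.0 m, observed ΔE = -266.3 m.
Subtracting the expected shift leaves a residual of -376.0 − (-410) = 34.0 m north and -266.3 − (-307) = 40.7 m east.
Residual distance = √(34.0² + 40.7²) = 53.0 m.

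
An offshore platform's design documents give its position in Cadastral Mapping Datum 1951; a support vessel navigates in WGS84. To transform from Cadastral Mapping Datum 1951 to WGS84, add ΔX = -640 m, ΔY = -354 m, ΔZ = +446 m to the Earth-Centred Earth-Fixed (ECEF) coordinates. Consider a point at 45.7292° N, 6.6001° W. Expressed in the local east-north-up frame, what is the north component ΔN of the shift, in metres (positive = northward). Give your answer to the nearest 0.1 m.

The local north axis is (−sin φ cos λ, −sin φ sin λ, cos φ), giving ΔN = 455.234 − 29.135 + 311.331 = 737.43 m.

ΔN = 737.4 m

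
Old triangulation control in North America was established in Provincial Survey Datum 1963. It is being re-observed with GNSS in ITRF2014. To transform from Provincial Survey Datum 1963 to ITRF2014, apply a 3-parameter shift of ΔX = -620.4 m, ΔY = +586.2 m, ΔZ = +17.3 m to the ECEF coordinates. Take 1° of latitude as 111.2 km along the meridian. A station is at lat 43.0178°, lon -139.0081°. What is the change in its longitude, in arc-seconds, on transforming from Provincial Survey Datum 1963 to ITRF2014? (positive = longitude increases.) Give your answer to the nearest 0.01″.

Δλ = -37.61″

sin φ = 0.682226, cos φ = 0.731142, sin λ = -0.655952, cos λ = -0.754802.
East component: ΔE = −sin λ·ΔX + cos λ·ΔY = −(-0.655952)(-620.4) + (-0.754802)(586.2) = -849.42 m.
1° of latitude spans 111200 m; at latitude φ, 1° of longitude spans that × cos φ = 81303.0 m, so Δλ = -849.42 / 81303.0 × 3600 = -37.611″.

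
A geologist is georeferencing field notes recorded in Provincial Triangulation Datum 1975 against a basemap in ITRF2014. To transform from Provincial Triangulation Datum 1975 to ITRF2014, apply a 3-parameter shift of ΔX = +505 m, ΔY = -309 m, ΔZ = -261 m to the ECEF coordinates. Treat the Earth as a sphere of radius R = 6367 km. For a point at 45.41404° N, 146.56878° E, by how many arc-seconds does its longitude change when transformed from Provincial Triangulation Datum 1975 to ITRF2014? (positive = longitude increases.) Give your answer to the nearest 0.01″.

sin φ = 0.712198, cos φ = 0.701979, sin λ = 0.550936, cos λ = -0.834548.
East component: ΔE = −sin λ·ΔX + cos λ·ΔY = −(0.550936)(505) + (-0.834548)(-309) = -20.35 m.
1° of latitude spans πR/180 = 111125 m; at latitude φ, 1° of longitude spans that × cos φ = 78007.4 m, so Δλ = -20.35 / 78007.4 × 3600 = -0.939″.

Δλ = -0.94″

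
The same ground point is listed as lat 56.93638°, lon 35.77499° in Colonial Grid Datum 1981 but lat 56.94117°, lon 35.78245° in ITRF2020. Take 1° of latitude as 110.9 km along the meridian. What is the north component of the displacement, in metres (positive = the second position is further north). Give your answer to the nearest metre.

Δφ = 56.94117° − 56.93638° = +0.00479°; Δλ = 35.78245° − 35.77499° = +0.00746°.
ΔN = Δφ × 110900 = 531.2 m; ΔE = Δλ × 110900 × cos(56.93638°) = +0.00746 × 110900 × 0.545570 = 451.4 m.

ΔN = 531 m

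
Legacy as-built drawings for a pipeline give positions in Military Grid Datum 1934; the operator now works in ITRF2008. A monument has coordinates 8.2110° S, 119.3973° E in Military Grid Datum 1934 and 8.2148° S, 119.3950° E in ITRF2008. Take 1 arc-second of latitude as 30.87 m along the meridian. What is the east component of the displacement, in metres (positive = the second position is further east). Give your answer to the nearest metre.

Δφ = -8.2148° − -8.2110° = -0.0038°; Δλ = 119.3950° − 119.3973° = -0.0023°.
1° of latitude = 3600 × 30.87 = 111132 m.
ΔN = Δφ × 111132 = -422.3 m; ΔE = Δλ × 111132 × cos(-8.2110°) = -0.0023 × 111132 × 0.989749 = -253.0 m.

ΔE = -253 m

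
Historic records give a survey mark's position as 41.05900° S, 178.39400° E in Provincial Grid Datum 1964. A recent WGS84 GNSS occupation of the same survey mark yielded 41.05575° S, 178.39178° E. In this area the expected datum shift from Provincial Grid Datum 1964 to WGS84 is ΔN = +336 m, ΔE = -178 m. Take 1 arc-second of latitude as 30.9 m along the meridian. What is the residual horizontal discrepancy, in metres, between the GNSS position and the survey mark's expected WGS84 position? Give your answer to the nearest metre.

27 m

Observed coordinate differences: Δφ = +0.00325°, Δλ = -0.00222°.
Converting to metres (1° lat = 111240 m, cos φ = 0.754034): observed ΔN = 361.5 m, observed ΔE = -186.2 m.
Subtracting the expected shift leaves a residual of 361.5 − (336) = 25.5 m north and -186.2 − (-178) = -8.2 m east.
Residual distance = √(25.5² + (-8.2)²) = 26.8 m.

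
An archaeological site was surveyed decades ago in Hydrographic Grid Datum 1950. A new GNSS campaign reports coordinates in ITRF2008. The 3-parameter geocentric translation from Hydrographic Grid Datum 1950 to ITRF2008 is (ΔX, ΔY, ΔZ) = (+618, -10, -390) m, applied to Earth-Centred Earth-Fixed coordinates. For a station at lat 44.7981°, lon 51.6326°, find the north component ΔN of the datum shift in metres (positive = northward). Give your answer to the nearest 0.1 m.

At φ = 44.7981°, λ = 51.6326°: sin φ = 0.704611, cos φ = 0.709594, sin λ = 0.784047, cos λ = 0.620702.
ΔN = −sin φ cos λ·ΔX − sin φ sin λ·ΔY + cos φ·ΔZ = −(0.704611)(0.620702)(618) − (0.704611)(0.784047)(-10) + (0.709594)(-390) = -541.50 m.

ΔN = -541.5 m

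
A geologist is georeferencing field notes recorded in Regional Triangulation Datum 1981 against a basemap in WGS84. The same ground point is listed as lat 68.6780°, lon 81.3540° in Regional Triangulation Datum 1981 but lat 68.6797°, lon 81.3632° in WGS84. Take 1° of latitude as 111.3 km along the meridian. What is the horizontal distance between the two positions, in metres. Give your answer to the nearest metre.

Δφ = 68.6797° − 68.6780° = +0.0017°; Δλ = 81.3632° − 81.3540° = +0.0092°.
ΔN = Δφ × 111300 = 189.2 m; ΔE = Δλ × 111300 × cos(68.6780°) = +0.0092 × 111300 × 0.363609 = 372.3 m.
Distance = √(ΔE² + ΔN²) = √(372.3² + 189.2²) = 417.6 m.

418 m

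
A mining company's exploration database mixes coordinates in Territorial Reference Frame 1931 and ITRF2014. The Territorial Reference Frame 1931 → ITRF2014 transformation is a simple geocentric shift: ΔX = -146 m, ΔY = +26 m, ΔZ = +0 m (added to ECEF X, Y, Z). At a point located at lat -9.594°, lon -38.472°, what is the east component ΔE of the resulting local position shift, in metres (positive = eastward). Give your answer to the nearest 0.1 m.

At φ = -9.594°, λ = -38.472°: sin φ = -0.166665, cos φ = 0.986013, sin λ = -0.622132, cos λ = 0.782912.
ΔE = −sin λ·ΔX + cos λ·ΔY = −(-0.622132)·(-146) + (0.782912)·(26) = -70.48 m.

ΔE = -70.5 m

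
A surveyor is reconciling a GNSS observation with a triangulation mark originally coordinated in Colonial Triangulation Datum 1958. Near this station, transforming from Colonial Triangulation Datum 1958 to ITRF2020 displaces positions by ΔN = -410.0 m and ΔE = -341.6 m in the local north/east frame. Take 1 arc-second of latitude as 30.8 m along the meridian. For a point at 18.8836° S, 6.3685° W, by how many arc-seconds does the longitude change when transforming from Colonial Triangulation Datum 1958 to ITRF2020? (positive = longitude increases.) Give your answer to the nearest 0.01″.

At latitude -18.8836°, cos φ = 0.946178.
1″ of longitude at this latitude = 30.80 × cos φ = 29.1423 m, so Δλ = -341.6 / 29.1423 = -11.722″.

Δλ = -11.72″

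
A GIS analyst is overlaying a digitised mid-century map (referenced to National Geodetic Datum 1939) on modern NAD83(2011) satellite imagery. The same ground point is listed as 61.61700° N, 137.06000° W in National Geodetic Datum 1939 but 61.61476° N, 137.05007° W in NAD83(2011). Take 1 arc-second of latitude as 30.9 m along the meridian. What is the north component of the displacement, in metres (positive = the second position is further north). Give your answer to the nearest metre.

ΔN = -249 m

Δφ = 61.61476° − 61.61700° = -0.00224°; Δλ = -137.05007° − -137.06000° = +0.00993°.
1° of latitude = 3600 × 30.90 = 111240 m.
ΔN = Δφ × 111240 = -249.2 m; ΔE = Δλ × 111240 × cos(61.61700°) = +0.00993 × 111240 × 0.475363 = 525.1 m.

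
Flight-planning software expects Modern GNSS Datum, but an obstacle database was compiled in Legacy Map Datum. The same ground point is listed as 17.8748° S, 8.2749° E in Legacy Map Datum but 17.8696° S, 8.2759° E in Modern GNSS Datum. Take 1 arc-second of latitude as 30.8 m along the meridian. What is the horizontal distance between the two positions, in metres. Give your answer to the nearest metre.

586 m

Δφ = -17.8696° − -17.8748° = +0.0052°; Δλ = 8.2759° − 8.2749° = +0.0010°.
1° of latitude = 3600 × 30.80 = 110880 m.
ΔN = Δφ × 110880 = 576.6 m; ΔE = Δλ × 110880 × cos(-17.8748°) = +0.0010 × 110880 × 0.951729 = 105.5 m.
Distance = √(ΔE² + ΔN²) = √(105.5² + 576.6²) = 586.2 m.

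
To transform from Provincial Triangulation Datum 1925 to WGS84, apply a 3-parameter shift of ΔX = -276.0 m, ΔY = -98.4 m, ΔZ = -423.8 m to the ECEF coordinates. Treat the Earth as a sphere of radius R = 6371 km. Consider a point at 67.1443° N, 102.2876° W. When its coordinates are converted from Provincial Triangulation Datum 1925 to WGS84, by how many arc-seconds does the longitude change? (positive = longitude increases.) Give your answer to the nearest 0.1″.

sin φ = 0.921486, cos φ = 0.388412, sin λ = -0.977092, cos λ = -0.212819.
East component: ΔE = −sin λ·ΔX + cos λ·ΔY = −(-0.977092)(-276.0) + (-0.212819)(-98.4) = -248.74 m.
1° of latitude spans πR/180 = 111195 m; at latitude φ, 1° of longitude spans that × cos φ = 43189.4 m, so Δλ = -248.74 / 43189.4 × 3600 = -20.733″.

Δλ = -20.7″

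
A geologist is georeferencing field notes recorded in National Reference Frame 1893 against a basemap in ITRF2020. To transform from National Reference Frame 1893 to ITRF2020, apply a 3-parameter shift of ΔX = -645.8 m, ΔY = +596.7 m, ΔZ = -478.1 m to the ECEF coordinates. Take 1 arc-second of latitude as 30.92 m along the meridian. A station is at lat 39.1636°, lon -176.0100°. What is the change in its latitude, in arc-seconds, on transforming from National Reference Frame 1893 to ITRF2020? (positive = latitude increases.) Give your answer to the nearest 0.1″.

Δφ = -24.3″

sin φ = 0.631537, cos φ = 0.775346, sin λ = -0.069582, cos λ = -0.997576.
North component: ΔN = −sin φ cos λ·ΔX − sin φ sin λ·ΔY + cos φ·ΔZ = −(0.631537)(-0.997576)(-645.8) − (0.631537)(-0.069582)(596.7) + (0.775346)(-478.1) = -751.33 m.
1° of latitude spans 3600 × 30.92 = 111312 m, so Δφ = -751.33 / 111312 × 3600 = -24.299″.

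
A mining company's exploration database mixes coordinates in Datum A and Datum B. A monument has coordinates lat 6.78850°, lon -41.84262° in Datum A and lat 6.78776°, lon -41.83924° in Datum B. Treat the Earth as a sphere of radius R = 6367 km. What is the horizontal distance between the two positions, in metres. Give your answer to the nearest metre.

382 m

Δφ = 6.78776° − 6.78850° = -0.00074°; Δλ = -41.83924° − -41.84262° = +0.00338°.
1° along a meridian = πR/180 = 111125 m.
ΔN = Δφ × 111125 = -82.2 m; ΔE = Δλ × 111125 × cos(6.78850°) = +0.00338 × 111125 × 0.992989 = 373.0 m.
Distance = √(ΔE² + ΔN²) = √(373.0² + (-82.2)²) = 381.9 m.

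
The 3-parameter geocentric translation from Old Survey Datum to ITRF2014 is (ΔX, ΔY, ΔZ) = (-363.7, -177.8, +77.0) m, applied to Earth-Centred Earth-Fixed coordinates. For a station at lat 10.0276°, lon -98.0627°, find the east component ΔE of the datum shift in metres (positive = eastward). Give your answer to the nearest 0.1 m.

ΔE = -335.2 m

At φ = 10.0276°, λ = -98.0627°: sin φ = 0.174123, cos φ = 0.984724, sin λ = -0.990115, cos λ = -0.140257.
ΔE = −sin λ·ΔX + cos λ·ΔY = −(-0.990115)·(-363.7) + (-0.140257)·(-177.8) = -335.17 m.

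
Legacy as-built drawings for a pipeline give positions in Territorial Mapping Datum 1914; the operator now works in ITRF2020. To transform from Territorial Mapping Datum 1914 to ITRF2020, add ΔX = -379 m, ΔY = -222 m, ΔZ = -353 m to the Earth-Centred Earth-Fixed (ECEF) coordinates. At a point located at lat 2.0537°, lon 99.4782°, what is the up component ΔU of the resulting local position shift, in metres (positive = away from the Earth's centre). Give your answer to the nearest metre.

ΔU = -169 m

At φ = 2.0537°, λ = 99.4782°: sin φ = 0.035836, cos φ = 0.999358, sin λ = 0.986348, cos λ = -0.164672.
ΔU = cos φ cos λ·ΔX + cos φ sin λ·ΔY + sin φ·ΔZ = (0.999358)(-0.164672)(-379) + (0.999358)(0.986348)(-222) + (0.035836)(-353) = -169.11 m.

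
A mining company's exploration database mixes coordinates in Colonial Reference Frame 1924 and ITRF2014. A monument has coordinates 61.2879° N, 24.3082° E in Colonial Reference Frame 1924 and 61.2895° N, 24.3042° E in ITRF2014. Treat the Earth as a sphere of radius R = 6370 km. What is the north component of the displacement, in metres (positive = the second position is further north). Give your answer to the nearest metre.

Δφ = 61.2895° − 61.2879° = +0.0016°; Δλ = 24.3042° − 24.3082° = -0.0040°.
1° along a meridian = πR/180 = 111177 m.
ΔN = Δφ × 111177 = 177.9 m; ΔE = Δλ × 111177 × cos(61.2879°) = -0.0040 × 111177 × 0.480409 = -213.6 m.

ΔN = 178 m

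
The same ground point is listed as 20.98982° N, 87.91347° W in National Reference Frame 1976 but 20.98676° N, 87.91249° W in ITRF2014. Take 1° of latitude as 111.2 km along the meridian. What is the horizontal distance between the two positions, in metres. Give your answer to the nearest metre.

Δφ = 20.98676° − 20.98982° = -0.00306°; Δλ = -87.91249° − -87.91347° = +0.00098°.
ΔN = Δφ × 111200 = -340.3 m; ΔE = Δλ × 111200 × cos(20.98982°) = +0.00098 × 111200 × 0.933644 = 101.7 m.
Distance = √(ΔE² + ΔN²) = √(101.7² + (-340.3)²) = 355.2 m.

355 m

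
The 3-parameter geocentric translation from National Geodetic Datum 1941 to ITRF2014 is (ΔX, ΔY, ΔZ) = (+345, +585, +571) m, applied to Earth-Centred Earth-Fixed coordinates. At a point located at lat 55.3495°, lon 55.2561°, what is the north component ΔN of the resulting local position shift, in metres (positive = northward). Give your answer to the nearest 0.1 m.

ΔN = -232.5 m

At φ = 55.3495°, λ = 55.2561°: sin φ = 0.822636, cos φ = 0.568569, sin λ = 0.821708, cos λ = 0.569909.
ΔN = −sin φ cos λ·ΔX − sin φ sin λ·ΔY + cos φ·ΔZ = −(0.822636)(0.569909)(345) − (0.822636)(0.821708)(585) + (0.568569)(571) = -232.53 m.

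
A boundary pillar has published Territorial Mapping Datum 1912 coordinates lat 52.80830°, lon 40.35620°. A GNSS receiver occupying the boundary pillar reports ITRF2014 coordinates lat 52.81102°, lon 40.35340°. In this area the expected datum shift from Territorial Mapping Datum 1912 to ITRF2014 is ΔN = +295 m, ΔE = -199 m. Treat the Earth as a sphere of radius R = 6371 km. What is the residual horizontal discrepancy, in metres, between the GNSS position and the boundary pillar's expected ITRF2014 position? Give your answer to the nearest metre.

Observed coordinate differences: Δφ = +0.00272°, Δλ = -0.00280°.
Converting to metres (1° lat = 111195 m, cos φ = 0.604484): observed ΔN = 302.5 m, observed ΔE = -188.2 m.
Subtracting the expected shift leaves a residual of 302.5 − (295) = 7.5 m north and -188.2 − (-199) = 10.8 m east.
Residual distance = √(7.5² + 10.8²) = 13.1 m.

13 m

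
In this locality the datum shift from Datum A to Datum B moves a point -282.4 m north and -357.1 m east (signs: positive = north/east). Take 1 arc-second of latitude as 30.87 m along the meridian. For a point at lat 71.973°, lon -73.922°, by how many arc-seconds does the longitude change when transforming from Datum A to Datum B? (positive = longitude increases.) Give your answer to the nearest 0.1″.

At latitude 71.973°, cos φ = 0.309465.
1″ of longitude at this latitude = 30.87 × cos φ = 9.5532 m, so Δλ = -357.1 / 9.5532 = -37.380″.

Δλ = -37.4″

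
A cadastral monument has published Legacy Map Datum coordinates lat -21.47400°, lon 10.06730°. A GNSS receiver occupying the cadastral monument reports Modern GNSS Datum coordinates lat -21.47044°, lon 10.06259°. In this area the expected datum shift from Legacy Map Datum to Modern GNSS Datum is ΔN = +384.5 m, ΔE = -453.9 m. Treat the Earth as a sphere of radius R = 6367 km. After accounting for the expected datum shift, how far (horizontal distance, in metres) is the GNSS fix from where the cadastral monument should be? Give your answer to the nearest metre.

35 m

Observed coordinate differences: Δφ = +0.00356°, Δλ = -0.00471°.
Converting to metres (1° lat = 111125 m, cos φ = 0.930584): observed ΔN = 395.6 m, observed ΔE = -487.1 m.
Subtracting the expected shift leaves a residual of 395.6 − (384.5) = 11.1 m north and -487.1 − (-453.9) = -33.2 m east.
Residual distance = √(11.1² + (-33.2)²) = 35.0 m.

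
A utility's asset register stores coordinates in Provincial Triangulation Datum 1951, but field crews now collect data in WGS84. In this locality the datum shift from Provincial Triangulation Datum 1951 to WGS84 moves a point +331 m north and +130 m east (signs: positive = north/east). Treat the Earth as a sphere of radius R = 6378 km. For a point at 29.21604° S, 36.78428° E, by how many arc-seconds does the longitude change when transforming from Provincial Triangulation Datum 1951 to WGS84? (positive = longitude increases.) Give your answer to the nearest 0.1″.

At latitude -29.21604°, cos φ = 0.872785.
One radian of longitude at latitude φ spans R cos φ, so Δλ = ΔE / (R cos φ) = 130.0 / (6378000 × 0.872785) = 2.3353e-05 rad = 4.817″.

Δλ = 4.8″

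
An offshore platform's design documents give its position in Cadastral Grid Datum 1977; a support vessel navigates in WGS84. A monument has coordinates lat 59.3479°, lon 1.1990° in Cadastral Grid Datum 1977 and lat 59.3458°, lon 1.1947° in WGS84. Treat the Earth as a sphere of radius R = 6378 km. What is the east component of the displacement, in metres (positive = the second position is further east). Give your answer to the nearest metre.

ΔE = -244 m

Δφ = 59.3458° − 59.3479° = -0.0021°; Δλ = 1.1947° − 1.1990° = -0.0043°.
1° along a meridian = πR/180 = 111317 m.
ΔN = Δφ × 111317 = -233.8 m; ΔE = Δλ × 111317 × cos(59.3479°) = -0.0043 × 111317 × 0.509824 = -244.0 m.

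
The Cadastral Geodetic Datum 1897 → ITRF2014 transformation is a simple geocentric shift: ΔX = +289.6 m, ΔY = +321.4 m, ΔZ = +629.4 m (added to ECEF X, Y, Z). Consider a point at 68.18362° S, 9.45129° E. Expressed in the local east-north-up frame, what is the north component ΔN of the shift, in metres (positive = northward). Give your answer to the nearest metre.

ΔN = 548 m

At φ = -68.18362°, λ = 9.45129°: sin φ = -0.928380, cos φ = 0.371633, sin λ = 0.164209, cos λ = 0.986426.
ΔN = −sin φ cos λ·ΔX − sin φ sin λ·ΔY + cos φ·ΔZ = −(-0.928380)(0.986426)(289.6) − (-0.928380)(0.164209)(321.4) + (0.371633)(629.4) = 548.11 m.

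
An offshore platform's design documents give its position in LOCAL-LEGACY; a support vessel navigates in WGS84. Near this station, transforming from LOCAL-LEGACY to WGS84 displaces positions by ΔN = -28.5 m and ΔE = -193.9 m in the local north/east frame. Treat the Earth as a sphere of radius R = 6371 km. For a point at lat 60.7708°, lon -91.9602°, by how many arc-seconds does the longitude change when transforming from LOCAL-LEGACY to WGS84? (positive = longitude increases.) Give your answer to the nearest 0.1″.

Δλ = -12.9″

At latitude 60.7708°, cos φ = 0.488304.
One radian of longitude at latitude φ spans R cos φ, so Δλ = ΔE / (R cos φ) = -193.9 / (6371000 × 0.488304) = -6.2327e-05 rad = -12.856″.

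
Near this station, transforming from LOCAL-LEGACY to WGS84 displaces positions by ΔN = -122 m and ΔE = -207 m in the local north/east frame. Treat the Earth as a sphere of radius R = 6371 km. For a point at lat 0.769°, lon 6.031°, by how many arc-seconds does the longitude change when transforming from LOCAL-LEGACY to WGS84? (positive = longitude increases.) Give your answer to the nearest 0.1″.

Δλ = -6.7″

At latitude 0.769°, cos φ = 0.999910.
One radian of longitude at latitude φ spans R cos φ, so Δλ = ΔE / (R cos φ) = -207.0 / (6371000 × 0.999910) = -3.2494e-05 rad = -6.702″.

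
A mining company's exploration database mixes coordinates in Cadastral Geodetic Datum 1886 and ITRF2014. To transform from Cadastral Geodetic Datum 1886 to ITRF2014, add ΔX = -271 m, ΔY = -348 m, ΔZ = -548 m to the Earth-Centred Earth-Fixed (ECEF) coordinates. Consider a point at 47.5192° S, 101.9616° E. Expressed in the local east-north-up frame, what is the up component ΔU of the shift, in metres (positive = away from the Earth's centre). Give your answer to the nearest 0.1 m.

ΔU = 212.2 m

The local up (radial) axis is (cos φ cos λ, cos φ sin λ, sin φ), giving ΔU = 37.932 − 229.916 + 404.152 = 212.17 m.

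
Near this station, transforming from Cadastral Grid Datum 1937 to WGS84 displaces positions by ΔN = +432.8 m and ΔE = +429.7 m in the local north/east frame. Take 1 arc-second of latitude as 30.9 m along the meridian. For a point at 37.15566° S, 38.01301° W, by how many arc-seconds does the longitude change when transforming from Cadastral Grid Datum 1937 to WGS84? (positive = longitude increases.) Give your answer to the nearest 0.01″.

Δλ = 17.45″

At latitude -37.15566°, cos φ = 0.796998.
1″ of longitude at this latitude = 30.90 × cos φ = 24.6272 m, so Δλ = 429.7 / 24.6272 = 17.448″.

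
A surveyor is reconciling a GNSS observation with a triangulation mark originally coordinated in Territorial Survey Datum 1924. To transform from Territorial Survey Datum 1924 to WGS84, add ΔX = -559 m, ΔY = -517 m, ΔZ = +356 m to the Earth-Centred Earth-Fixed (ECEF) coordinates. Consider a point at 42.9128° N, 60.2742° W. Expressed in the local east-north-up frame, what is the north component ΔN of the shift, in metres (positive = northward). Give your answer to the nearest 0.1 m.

The local north axis is (−sin φ cos λ, −sin φ sin λ, cos φ), giving ΔN = 188.728 − 305.695 + 260.731 = 143.76 m.

ΔN = 143.8 m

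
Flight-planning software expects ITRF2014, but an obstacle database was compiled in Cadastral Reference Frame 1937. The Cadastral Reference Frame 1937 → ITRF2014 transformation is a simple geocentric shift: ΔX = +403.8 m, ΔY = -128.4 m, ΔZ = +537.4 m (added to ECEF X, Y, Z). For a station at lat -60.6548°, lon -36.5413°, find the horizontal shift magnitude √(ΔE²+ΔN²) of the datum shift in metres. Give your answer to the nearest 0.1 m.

628.0 m

The local east axis at (φ, λ) is (−sin λ, cos λ, 0), so ΔE = −sin(-36.5413°)·403.8 + cos(-36.5413°)·(-128.4) = 137.26 m.
The local north axis is (−sin φ cos λ, −sin φ sin λ, cos φ), giving ΔN = 282.795 + 66.640 + 263.364 = 612.80 m.
Horizontal magnitude = √(ΔE² + ΔN²) = √(137.26² + 612.80²) = 627.98 m.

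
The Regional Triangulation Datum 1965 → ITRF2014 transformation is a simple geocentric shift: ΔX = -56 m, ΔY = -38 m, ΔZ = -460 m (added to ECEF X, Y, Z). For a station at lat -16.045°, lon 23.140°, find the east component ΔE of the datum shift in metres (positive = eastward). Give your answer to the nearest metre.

ΔE = -13 m

At φ = -16.045°, λ = 23.140°: sin φ = -0.276392, cos φ = 0.961045, sin λ = 0.392979, cos λ = 0.919547.
ΔE = −sin λ·ΔX + cos λ·ΔY = −(0.392979)·(-56) + (0.919547)·(-38) = -12.94 m.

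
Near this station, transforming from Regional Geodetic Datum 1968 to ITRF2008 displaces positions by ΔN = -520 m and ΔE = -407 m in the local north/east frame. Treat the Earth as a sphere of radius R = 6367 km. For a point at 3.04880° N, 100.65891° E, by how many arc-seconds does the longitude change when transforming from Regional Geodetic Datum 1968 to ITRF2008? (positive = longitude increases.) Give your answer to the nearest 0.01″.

At latitude 3.04880°, cos φ = 0.998585.
One radian of longitude at latitude φ spans R cos φ, so Δλ = ΔE / (R cos φ) = -407.0 / (6367000 × 0.998585) = -6.4014e-05 rad = -13.204″.

Δλ = -13.20″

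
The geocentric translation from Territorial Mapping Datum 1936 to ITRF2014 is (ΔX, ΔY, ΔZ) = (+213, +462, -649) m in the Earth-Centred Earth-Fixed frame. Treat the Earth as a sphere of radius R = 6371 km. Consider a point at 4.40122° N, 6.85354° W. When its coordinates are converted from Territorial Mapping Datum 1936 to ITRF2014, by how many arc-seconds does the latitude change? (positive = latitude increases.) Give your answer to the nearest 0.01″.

sin φ = 0.076740, cos φ = 0.997051, sin λ = -0.119332, cos λ = 0.992854.
North component: ΔN = −sin φ cos λ·ΔX − sin φ sin λ·ΔY + cos φ·ΔZ = −(0.076740)(0.992854)(213) − (0.076740)(-0.119332)(462) + (0.997051)(-649) = -659.08 m.
1° of latitude spans πR/180 = 111195 m, so Δφ = -659.08 / 111195 × 3600 = -21.338″.

Δφ = -21.34″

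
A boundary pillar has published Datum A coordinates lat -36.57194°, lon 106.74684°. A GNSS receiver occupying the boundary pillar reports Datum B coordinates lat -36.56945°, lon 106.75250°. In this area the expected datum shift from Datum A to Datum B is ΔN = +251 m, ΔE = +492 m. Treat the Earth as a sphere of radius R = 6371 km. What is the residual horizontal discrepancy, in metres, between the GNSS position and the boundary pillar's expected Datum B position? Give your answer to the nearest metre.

29 m

Observed coordinate differences: Δφ = +0.00249°, Δλ = +0.00566°.
Converting to metres (1° lat = 111195 m, cos φ = 0.803109): observed ΔN = 276.9 m, observed ΔE = 505.4 m.
Subtracting the expected shift leaves a residual of 276.9 − (251) = 25.9 m north and 505.4 − (492) = 13.4 m east.
Residual distance = √(25.9² + 13.4²) = 29.2 m.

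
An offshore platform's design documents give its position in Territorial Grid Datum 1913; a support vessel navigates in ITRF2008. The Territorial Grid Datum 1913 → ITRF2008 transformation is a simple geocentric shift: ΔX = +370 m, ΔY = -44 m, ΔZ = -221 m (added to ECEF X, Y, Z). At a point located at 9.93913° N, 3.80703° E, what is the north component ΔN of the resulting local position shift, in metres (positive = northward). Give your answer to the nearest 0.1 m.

ΔN = -280.9 m

The local north axis is (−sin φ cos λ, −sin φ sin λ, cos φ), giving ΔN = -63.722 + 0.504 − 217.683 = -280.90 m.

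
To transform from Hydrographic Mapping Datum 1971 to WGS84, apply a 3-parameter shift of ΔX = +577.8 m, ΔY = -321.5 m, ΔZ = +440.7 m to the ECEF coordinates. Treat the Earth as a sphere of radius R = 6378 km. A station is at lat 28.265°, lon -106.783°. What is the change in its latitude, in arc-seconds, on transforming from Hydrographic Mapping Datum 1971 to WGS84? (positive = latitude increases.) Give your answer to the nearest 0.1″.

Δφ = 10.4″

sin φ = 0.473550, cos φ = 0.880767, sin λ = -0.957405, cos λ = -0.288748.
North component: ΔN = −sin φ cos λ·ΔX − sin φ sin λ·ΔY + cos φ·ΔZ = −(0.473550)(-0.288748)(577.8) − (0.473550)(-0.957405)(-321.5) + (0.880767)(440.7) = 321.40 m.
1° of latitude spans πR/180 = 111317 m, so Δφ = 321.40 / 111317 × 3600 = 10.394″.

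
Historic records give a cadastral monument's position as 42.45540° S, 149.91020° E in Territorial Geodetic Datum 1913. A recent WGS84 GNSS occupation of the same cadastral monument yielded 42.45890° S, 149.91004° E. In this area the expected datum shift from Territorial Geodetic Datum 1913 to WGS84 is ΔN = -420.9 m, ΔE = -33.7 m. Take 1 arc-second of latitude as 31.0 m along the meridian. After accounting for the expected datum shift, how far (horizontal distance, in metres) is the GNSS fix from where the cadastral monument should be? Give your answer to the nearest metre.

Observed coordinate differences: Δφ = -0.00350°, Δλ = -0.00016°.
Converting to metres (1° lat = 111600 m, cos φ = 0.737803): observed ΔN = -390.6 m, observed ΔE = -13.2 m.
Subtracting the expected shift leaves a residual of -390.6 − (-420.9) = 30.3 m north and -13.2 − (-33.7) = 20.5 m east.
Residual distance = √(30.3² + 20.5²) = 36.6 m.

37 m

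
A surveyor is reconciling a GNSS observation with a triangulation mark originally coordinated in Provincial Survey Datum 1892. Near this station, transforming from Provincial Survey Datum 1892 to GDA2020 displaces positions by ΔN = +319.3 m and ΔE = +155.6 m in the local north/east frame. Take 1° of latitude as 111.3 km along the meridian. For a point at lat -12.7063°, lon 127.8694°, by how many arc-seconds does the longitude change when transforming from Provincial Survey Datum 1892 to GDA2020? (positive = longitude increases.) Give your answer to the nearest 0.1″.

At latitude -12.7063°, cos φ = 0.975510.
1° of longitude at this latitude = 111.3 × cos φ = 108.57 km, so Δλ = 155.6 / 108574.3 = 0.0014331° = 5.159″.

Δλ = 5.2″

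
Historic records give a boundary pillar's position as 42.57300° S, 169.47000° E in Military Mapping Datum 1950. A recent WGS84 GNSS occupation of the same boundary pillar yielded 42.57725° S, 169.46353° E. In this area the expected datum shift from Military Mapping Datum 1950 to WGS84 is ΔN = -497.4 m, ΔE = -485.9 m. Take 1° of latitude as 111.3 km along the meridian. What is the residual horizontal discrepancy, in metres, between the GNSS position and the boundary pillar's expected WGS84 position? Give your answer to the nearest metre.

Observed coordinate differences: Δφ = -0.00425°, Δλ = -0.00647°.
Converting to metres (1° lat = 111300 m, cos φ = 0.736416): observed ΔN = -473.0 m, observed ΔE = -530.3 m.
Subtracting the expected shift leaves a residual of -473.0 − (-497.4) = 24.4 m north and -530.3 − (-485.9) = -44.4 m east.
Residual distance = √(24.4² + (-44.4)²) = 50.7 m.

51 m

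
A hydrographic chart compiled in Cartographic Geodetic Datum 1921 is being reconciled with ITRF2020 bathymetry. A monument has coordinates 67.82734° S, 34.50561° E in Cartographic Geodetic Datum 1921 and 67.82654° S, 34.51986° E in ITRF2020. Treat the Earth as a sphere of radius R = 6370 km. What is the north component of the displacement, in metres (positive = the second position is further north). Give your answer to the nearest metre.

Δφ = -67.82654° − -67.82734° = +0.00080°; Δλ = 34.51986° − 34.50561° = +0.01425°.
1° along a meridian = πR/180 = 111177 m.
ΔN = Δφ × 111177 = 88.9 m; ΔE = Δλ × 111177 × cos(-67.82734°) = +0.01425 × 111177 × 0.377399 = 597.9 m.

ΔN = 89 m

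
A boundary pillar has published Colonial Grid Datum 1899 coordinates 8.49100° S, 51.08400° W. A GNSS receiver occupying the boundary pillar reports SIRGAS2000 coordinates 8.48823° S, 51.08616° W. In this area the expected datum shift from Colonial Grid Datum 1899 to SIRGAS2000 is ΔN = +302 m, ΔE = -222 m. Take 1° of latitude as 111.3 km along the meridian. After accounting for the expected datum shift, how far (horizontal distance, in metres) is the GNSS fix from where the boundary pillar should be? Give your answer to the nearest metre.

17 m

Observed coordinate differences: Δφ = +0.00277°, Δλ = -0.00216°.
Converting to metres (1° lat = 111300 m, cos φ = 0.989039): observed ΔN = 308.3 m, observed ΔE = -237.8 m.
Subtracting the expected shift leaves a residual of 308.3 − (302) = 6.3 m north and -237.8 − (-222) = -15.8 m east.
Residual distance = √(6.3² + (-15.8)²) = 17.0 m.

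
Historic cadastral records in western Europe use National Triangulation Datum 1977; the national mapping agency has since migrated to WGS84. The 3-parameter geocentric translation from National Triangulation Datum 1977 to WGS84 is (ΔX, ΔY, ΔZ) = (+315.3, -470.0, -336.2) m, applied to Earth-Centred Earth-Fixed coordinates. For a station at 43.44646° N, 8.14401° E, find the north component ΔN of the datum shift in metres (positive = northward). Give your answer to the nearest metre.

ΔN = -413 m

At φ = 43.44646°, λ = 8.14401°: sin φ = 0.687676, cos φ = 0.726017, sin λ = 0.141662, cos λ = 0.989915.
ΔN = −sin φ cos λ·ΔX − sin φ sin λ·ΔY + cos φ·ΔZ = −(0.687676)(0.989915)(315.3) − (0.687676)(0.141662)(-470.0) + (0.726017)(-336.2) = -412.94 m.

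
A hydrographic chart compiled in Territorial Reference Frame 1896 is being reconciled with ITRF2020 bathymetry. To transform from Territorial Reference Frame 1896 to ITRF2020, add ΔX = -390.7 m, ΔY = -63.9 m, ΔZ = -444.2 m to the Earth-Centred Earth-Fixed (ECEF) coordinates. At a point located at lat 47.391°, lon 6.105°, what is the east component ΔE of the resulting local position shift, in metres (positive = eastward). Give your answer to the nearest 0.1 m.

At φ = 47.391°, λ = 6.105°: sin φ = 0.735991, cos φ = 0.676992, sin λ = 0.106351, cos λ = 0.994329.
ΔE = −sin λ·ΔX + cos λ·ΔY = −(0.106351)·(-390.7) + (0.994329)·(-63.9) = -21.99 m.

ΔE = -22.0 m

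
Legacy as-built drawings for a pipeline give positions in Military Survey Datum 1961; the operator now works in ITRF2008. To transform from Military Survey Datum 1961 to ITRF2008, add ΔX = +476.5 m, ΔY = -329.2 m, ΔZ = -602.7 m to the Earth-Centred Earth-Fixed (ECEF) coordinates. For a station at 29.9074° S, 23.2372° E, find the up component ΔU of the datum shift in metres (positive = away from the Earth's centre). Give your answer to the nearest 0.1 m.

At φ = -29.9074°, λ = 23.2372°: sin φ = -0.498600, cos φ = 0.866832, sin λ = 0.394539, cos λ = 0.918879.
ΔU = cos φ cos λ·ΔX + cos φ sin λ·ΔY + sin φ·ΔZ = (0.866832)(0.918879)(476.5) + (0.866832)(0.394539)(-329.2) + (-0.498600)(-602.7) = 567.46 m.

ΔU = 567.5 m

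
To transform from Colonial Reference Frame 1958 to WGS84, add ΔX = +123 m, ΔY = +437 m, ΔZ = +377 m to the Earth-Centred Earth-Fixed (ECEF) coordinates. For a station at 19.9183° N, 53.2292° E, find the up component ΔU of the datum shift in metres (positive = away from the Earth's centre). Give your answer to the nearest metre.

ΔU = 527 m

The local up (radial) axis is (cos φ cos λ, cos φ sin λ, sin φ), giving ΔU = 69.225 + 329.113 + 128.436 = 526.77 m.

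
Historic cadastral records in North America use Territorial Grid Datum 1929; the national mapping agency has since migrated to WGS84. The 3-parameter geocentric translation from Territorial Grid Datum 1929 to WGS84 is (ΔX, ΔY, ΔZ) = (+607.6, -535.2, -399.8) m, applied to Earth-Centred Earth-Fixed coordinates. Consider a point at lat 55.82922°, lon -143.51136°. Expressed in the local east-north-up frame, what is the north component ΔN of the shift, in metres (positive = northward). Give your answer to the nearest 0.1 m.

At φ = 55.82922°, λ = -143.51136°: sin φ = 0.827367, cos φ = 0.561662, sin λ = -0.594663, cos λ = -0.803975.
ΔN = −sin φ cos λ·ΔX − sin φ sin λ·ΔY + cos φ·ΔZ = −(0.827367)(-0.803975)(607.6) − (0.827367)(-0.594663)(-535.2) + (0.561662)(-399.8) = -83.71 m.

ΔN = -83.7 m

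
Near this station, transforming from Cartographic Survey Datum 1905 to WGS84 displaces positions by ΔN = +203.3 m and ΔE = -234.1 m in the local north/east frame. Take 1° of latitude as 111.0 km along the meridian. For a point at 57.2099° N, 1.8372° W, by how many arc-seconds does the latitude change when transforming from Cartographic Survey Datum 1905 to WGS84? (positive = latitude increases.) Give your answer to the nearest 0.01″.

Δφ = 6.59″

1° of latitude = 111.0 km, so Δφ = 203.3 / 111000 = 0.0018315° = 6.594″.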